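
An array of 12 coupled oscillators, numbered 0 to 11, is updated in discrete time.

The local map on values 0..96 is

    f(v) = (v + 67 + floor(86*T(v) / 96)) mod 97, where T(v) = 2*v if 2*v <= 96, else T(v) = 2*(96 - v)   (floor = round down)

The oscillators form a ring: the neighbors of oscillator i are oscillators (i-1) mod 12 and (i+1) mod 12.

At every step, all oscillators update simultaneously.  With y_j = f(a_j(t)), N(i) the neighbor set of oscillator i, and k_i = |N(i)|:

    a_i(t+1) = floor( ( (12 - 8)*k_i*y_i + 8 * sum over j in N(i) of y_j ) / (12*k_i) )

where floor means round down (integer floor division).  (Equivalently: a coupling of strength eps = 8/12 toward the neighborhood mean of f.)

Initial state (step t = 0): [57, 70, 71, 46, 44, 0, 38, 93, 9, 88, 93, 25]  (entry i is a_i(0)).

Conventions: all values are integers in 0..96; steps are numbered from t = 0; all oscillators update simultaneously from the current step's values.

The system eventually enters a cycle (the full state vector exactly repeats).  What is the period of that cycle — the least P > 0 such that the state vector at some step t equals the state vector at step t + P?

Simulating step by step:
t=0: [57, 70, 71, 46, 44, 0, 38, 93, 9, 88, 93, 25]
t=1: [73, 89, 57, 59, 53, 78, 70, 78, 77, 77, 59, 67]
t=2: [81, 83, 87, 64, 59, 56, 82, 82, 80, 85, 88, 89]
t=3: [74, 75, 80, 86, 62, 57, 51, 77, 76, 74, 72, 73]
t=4: [83, 81, 77, 81, 87, 64, 60, 55, 81, 83, 84, 84]
t=5: [76, 78, 78, 77, 80, 86, 62, 57, 51, 76, 75, 75]
t=6: [81, 80, 80, 79, 77, 81, 87, 64, 60, 55, 81, 81]
t=7: [77, 77, 78, 79, 79, 77, 80, 86, 62, 57, 51, 77]
t=8: [81, 80, 80, 79, 79, 79, 77, 81, 87, 64, 60, 55]
t=9: [52, 77, 78, 78, 79, 79, 79, 77, 80, 86, 62, 57]
t=10: [60, 54, 80, 79, 79, 79, 79, 79, 77, 81, 87, 63]
t=11: [62, 58, 53, 78, 79, 79, 79, 79, 79, 77, 80, 86]
t=12: [87, 63, 59, 54, 79, 79, 79, 79, 79, 79, 77, 81]
t=13: [80, 86, 63, 58, 53, 79, 79, 79, 79, 79, 79, 77]
t=14: [77, 81, 87, 63, 59, 53, 79, 79, 79, 79, 79, 79]
t=15: [79, 77, 80, 86, 63, 59, 53, 79, 79, 79, 79, 79]
t=16: [79, 79, 77, 81, 86, 63, 59, 53, 79, 79, 79, 79]
t=17: [79, 79, 79, 77, 80, 86, 63, 59, 53, 79, 79, 79]
t=18: [79, 79, 79, 79, 77, 81, 86, 63, 59, 53, 79, 79]
t=19: [79, 79, 79, 79, 79, 77, 80, 86, 63, 59, 53, 79]
t=20: [79, 79, 79, 79, 79, 79, 77, 81, 86, 63, 59, 53]
t=21: [53, 79, 79, 79, 79, 79, 79, 77, 80, 86, 63, 59]
t=22: [59, 53, 79, 79, 79, 79, 79, 79, 77, 81, 86, 63]
t=23: [63, 59, 53, 79, 79, 79, 79, 79, 79, 77, 80, 86]
t=24: [86, 63, 59, 53, 79, 79, 79, 79, 79, 79, 77, 81]
t=25: [80, 86, 63, 59, 53, 79, 79, 79, 79, 79, 79, 77]
t=26: [77, 81, 86, 63, 59, 53, 79, 79, 79, 79, 79, 79]
t=27: [79, 77, 80, 86, 63, 59, 53, 79, 79, 79, 79, 79]

Answer: 12
Key observation: The state at step 15, [79, 77, 80, 86, 63, 59, 53, 79, 79, 79, 79, 79], reappears at step 27 — and no state repeats earlier — so the cycle the system enters has period 12.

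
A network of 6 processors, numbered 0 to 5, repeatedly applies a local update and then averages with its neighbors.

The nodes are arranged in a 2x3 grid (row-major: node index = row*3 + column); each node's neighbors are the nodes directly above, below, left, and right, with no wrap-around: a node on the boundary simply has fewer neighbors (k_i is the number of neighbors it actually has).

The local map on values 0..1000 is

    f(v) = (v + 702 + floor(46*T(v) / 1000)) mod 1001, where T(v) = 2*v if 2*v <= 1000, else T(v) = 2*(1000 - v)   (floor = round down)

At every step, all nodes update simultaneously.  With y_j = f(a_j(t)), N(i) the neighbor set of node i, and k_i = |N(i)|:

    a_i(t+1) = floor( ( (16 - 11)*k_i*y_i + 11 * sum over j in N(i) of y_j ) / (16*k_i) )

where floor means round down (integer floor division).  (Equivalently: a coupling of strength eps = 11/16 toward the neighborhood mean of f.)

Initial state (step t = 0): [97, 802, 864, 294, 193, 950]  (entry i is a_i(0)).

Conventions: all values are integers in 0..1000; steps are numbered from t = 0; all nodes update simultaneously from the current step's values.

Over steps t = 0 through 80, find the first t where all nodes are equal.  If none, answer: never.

Simulating step by step:
t=0: [97, 802, 864, 294, 193, 950]  (not all equal)
t=1: [438, 688, 584, 597, 559, 716]  (not all equal)
t=2: [314, 314, 396, 269, 367, 352]  (not all equal)
t=3: [370, 76, 85, 360, 288, 107]  (not all equal)
t=4: [334, 454, 798, 70, 393, 533]  (not all equal)
t=5: [355, 224, 323, 310, 327, 308]  (not all equal)
t=6: [366, 341, 354, 62, 252, 49]  (not all equal)
t=7: [320, 289, 311, 610, 671, 601]  (not all equal)
t=8: [140, 117, 134, 263, 286, 257]  (not all equal)
t=9: [891, 652, 887, 607, 645, 602]  (not all equal)
t=10: [438, 481, 435, 444, 362, 441]  (not all equal)
t=11: [197, 173, 195, 152, 165, 150]  (not all equal)
t=12: [890, 899, 888, 889, 876, 887]  (not all equal)
t=13: [603, 600, 602, 596, 597, 594]  (not all equal)
t=14: [336, 337, 335, 336, 334, 335]  (not all equal)
t=15: [67, 66, 67, 66, 66, 65]  (not all equal)
t=16: [774, 774, 773, 774, 773, 773]  (not all equal)
t=17: [495, 494, 494, 494, 494, 494]  (not all equal)
t=18: [240, 240, 240, 240, 240, 240]  (all equal)

Answer: 18
Key observation: Synchronization is absorbing here: once all nodes are equal they stay equal, and step 18 is the first all-equal step.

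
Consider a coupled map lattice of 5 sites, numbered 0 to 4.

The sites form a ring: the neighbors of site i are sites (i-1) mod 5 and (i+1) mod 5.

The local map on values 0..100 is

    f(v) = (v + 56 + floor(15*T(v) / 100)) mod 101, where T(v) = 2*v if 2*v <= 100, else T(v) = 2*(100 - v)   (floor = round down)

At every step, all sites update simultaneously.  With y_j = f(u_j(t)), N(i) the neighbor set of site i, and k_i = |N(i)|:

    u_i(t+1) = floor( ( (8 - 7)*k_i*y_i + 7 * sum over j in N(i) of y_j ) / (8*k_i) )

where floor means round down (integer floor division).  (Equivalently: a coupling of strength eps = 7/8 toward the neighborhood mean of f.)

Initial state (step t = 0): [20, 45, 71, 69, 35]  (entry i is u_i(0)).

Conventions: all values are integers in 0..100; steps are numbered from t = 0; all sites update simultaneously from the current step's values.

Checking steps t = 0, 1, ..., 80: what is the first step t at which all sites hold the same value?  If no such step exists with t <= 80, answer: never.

Answer: never
Key observation: The state at step 10 reappears at step 14 — the system is in a cycle of period 4 from step 10 on.  No step 0..14 is synchronized, and the cycle repeats forever, so no step up to 80 (or ever) has all sites equal.

Derivation:
t=0: [20, 45, 71, 69, 35]  (not all equal)
t=1: [15, 52, 24, 19, 50]  (not all equal)
t=2: [27, 73, 55, 56, 70]  (not all equal)
t=3: [42, 54, 29, 27, 54]  (not all equal)
t=4: [20, 47, 61, 61, 46]  (not all equal)
t=5: [23, 49, 22, 21, 49]  (not all equal)
t=6: [26, 76, 54, 55, 75]  (not all equal)
t=7: [43, 53, 29, 28, 53]  (not all equal)
t=8: [20, 47, 61, 61, 47]  (not all equal)
t=9: [24, 49, 22, 22, 49]  (not all equal)
t=10: [26, 77, 55, 55, 77]  (not all equal)
t=11: [44, 53, 29, 29, 53]  (not all equal)
t=12: [20, 48, 61, 61, 48]  (not all equal)
t=13: [25, 49, 22, 22, 49]  (not all equal)
t=14: [26, 77, 55, 55, 77]  (not all equal)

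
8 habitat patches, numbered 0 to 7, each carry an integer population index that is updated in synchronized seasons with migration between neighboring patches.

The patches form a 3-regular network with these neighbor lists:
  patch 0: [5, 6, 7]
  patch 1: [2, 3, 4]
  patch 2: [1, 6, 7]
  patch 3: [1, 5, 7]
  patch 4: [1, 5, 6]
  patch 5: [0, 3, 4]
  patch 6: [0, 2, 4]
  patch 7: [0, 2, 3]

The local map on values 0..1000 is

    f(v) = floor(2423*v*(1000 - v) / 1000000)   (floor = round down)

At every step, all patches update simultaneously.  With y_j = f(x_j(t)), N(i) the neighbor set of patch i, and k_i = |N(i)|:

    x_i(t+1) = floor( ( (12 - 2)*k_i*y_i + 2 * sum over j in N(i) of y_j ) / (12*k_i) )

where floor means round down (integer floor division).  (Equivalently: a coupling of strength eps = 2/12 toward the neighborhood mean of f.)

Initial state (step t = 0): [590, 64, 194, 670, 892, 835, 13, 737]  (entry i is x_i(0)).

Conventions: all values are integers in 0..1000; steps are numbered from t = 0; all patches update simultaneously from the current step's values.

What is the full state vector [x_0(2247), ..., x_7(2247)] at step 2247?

Simulating step by step:
t=0: [590, 64, 194, 670, 892, 835, 13, 737]
t=1: [534, 184, 350, 498, 222, 352, 92, 474]
t=2: [577, 389, 524, 588, 410, 550, 255, 601]
t=3: [583, 577, 593, 585, 579, 597, 482, 583]
t=4: [589, 590, 585, 587, 590, 583, 601, 588]
t=5: [585, 586, 587, 587, 585, 588, 581, 586]
t=6: [587, 587, 587, 586, 587, 586, 588, 587]
t=7: [586, 587, 586, 587, 586, 587, 586, 587]
t=8: [587, 587, 587, 587, 587, 587, 587, 587]
t=9: [587, 587, 587, 587, 587, 587, 587, 587]

Answer: [587, 587, 587, 587, 587, 587, 587, 587]
Key observation: The state at step 8, [587, 587, 587, 587, 587, 587, 587, 587], reappears at step 9: the system is in a cycle of period 1 from step 8 on.  Therefore the state at step 2247 equals the state at step 8 + ((2247 - 8) mod 1) = 8, which is [587, 587, 587, 587, 587, 587, 587, 587].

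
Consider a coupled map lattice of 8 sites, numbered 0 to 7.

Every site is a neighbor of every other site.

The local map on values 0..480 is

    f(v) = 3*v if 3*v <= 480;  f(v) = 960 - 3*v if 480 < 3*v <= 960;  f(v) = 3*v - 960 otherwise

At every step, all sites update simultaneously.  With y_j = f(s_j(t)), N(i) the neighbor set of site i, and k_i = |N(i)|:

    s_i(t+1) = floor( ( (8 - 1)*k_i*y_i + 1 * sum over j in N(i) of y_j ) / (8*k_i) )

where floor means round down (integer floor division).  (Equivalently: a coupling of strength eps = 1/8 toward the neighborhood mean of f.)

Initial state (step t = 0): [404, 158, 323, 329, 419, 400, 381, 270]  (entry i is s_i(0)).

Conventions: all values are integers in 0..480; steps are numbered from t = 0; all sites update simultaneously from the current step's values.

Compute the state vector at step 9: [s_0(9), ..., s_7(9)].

Simulating step by step:
t=0: [404, 158, 323, 329, 419, 400, 381, 270]
t=1: [245, 435, 36, 52, 283, 234, 186, 157]
t=2: [229, 332, 129, 170, 132, 258, 381, 440]
t=3: [274, 71, 372, 426, 379, 199, 197, 349]
t=4: [150, 215, 166, 305, 184, 343, 348, 107]
t=5: [424, 308, 434, 77, 388, 97, 110, 313]
t=6: [298, 62, 324, 229, 206, 280, 314, 49]
t=7: [77, 180, 31, 254, 313, 123, 36, 146]
t=8: [231, 393, 113, 203, 51, 349, 126, 408]
t=9: [265, 224, 327, 337, 167, 111, 360, 263]

Answer: [265, 224, 327, 337, 167, 111, 360, 263]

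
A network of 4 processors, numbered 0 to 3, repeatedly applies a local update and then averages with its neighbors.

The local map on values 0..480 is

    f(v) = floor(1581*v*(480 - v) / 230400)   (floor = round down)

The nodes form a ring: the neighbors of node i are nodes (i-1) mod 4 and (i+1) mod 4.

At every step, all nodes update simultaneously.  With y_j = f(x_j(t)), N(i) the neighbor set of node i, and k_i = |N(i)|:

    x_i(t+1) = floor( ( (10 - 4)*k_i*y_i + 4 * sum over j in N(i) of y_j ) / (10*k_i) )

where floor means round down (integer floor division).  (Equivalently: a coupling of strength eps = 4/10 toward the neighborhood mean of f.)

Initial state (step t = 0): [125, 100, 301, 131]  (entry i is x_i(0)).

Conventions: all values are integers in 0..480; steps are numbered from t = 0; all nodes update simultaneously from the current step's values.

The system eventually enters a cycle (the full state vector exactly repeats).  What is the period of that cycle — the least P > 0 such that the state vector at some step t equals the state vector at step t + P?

Answer: 2
Key observation: The state at step 12, [394, 394, 394, 394], reappears at step 14 — and no state repeats earlier — so the cycle the system enters has period 2.

Derivation:
t=0: [125, 100, 301, 131]
t=1: [297, 290, 336, 322]
t=2: [368, 367, 344, 350]
t=3: [288, 291, 311, 307]
t=4: [375, 374, 364, 366]
t=5: [273, 275, 285, 283]
t=6: [385, 385, 382, 382]
t=7: [251, 251, 254, 254]
t=8: [393, 393, 393, 393]
t=9: [234, 234, 234, 234]
t=10: [395, 395, 395, 395]
t=11: [230, 230, 230, 230]
t=12: [394, 394, 394, 394]
t=13: [232, 232, 232, 232]
t=14: [394, 394, 394, 394]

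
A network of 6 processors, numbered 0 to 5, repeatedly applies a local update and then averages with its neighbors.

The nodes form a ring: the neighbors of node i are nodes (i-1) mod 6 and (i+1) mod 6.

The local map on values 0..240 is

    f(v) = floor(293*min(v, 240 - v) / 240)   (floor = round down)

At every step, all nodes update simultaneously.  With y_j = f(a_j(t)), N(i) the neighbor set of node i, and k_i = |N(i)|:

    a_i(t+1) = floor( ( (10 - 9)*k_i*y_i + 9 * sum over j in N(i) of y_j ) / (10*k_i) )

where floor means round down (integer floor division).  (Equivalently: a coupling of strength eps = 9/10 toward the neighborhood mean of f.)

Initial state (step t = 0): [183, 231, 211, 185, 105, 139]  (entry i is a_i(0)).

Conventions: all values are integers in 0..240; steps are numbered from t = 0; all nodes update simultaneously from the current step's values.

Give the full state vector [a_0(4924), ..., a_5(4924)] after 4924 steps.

Answer: [117, 117, 117, 117, 117, 117]
Key observation: The state at step 12, [117, 117, 117, 117, 117, 117], reappears at step 20: the system is in a cycle of period 8 from step 12 on.  Therefore the state at step 4924 equals the state at step 12 + ((4924 - 12) mod 8) = 12, which is [117, 117, 117, 117, 117, 117].

Derivation:
t=0: [183, 231, 211, 185, 105, 139]
t=1: [66, 47, 38, 80, 98, 100]
t=2: [88, 62, 73, 83, 110, 101]
t=3: [99, 95, 88, 110, 114, 120]
t=4: [129, 113, 122, 124, 139, 131]
t=5: [135, 139, 139, 134, 135, 129]
t=6: [128, 125, 125, 125, 131, 128]
t=7: [137, 138, 140, 136, 137, 134]
t=8: [126, 123, 124, 123, 127, 125]
t=9: [140, 140, 141, 139, 140, 138]
t=10: [122, 121, 122, 121, 123, 122]
t=11: [144, 144, 144, 143, 144, 143]
t=12: [117, 117, 117, 117, 117, 117]
t=13: [142, 142, 142, 142, 142, 142]
t=14: [119, 119, 119, 119, 119, 119]
t=15: [145, 145, 145, 145, 145, 145]
t=16: [115, 115, 115, 115, 115, 115]
t=17: [140, 140, 140, 140, 140, 140]
t=18: [122, 122, 122, 122, 122, 122]
t=19: [144, 144, 144, 144, 144, 144]
t=20: [117, 117, 117, 117, 117, 117]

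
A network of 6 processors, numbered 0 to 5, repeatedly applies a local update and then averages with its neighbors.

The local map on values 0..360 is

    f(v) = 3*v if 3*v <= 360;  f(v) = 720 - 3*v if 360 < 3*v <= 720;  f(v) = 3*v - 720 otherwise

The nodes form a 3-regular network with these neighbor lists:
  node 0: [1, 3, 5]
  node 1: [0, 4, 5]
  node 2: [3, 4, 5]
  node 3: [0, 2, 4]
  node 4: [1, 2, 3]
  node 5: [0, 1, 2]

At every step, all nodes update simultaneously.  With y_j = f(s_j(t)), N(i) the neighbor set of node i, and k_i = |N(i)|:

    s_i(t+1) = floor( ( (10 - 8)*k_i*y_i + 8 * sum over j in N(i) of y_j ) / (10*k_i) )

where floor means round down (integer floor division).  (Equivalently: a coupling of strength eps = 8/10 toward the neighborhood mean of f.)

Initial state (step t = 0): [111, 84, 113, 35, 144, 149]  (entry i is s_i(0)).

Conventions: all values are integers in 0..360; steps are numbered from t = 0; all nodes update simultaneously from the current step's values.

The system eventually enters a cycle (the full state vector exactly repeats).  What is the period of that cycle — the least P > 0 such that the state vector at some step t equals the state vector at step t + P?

Answer: 4
Key observation: The state at step 32, [45, 45, 45, 45, 45, 45], reappears at step 36 — and no state repeats earlier — so the cycle the system enters has period 4.

Derivation:
t=0: [111, 84, 113, 35, 144, 149]
t=1: [234, 288, 245, 277, 243, 301]
t=2: [120, 84, 83, 33, 73, 83]
t=3: [232, 271, 201, 240, 203, 279]
t=4: [60, 85, 84, 67, 78, 85]
t=5: [225, 229, 234, 217, 235, 234]
t=6: [41, 27, 30, 34, 35, 29]
t=7: [96, 100, 96, 105, 93, 95]
t=8: [297, 287, 292, 291, 296, 290]
t=9: [152, 158, 156, 162, 153, 154]
t=10: [249, 258, 251, 254, 247, 254]
t=11: [42, 34, 34, 30, 38, 38]
t=12: [106, 114, 105, 109, 101, 110]
t=13: [330, 322, 319, 315, 323, 326]
t=14: [248, 256, 242, 246, 238, 252]
t=15: [32, 27, 17, 13, 20, 28]
t=16: [73, 80, 59, 63, 57, 77]
t=17: [219, 213, 193, 189, 195, 215]
t=18: [95, 89, 125, 121, 127, 91]
t=19: [296, 292, 327, 329, 326, 293]
t=20: [188, 187, 234, 236, 234, 187]
t=21: [119, 120, 54, 53, 54, 120]
t=22: [305, 306, 214, 213, 214, 306]
t=23: [166, 165, 110, 109, 110, 165]
t=24: [251, 252, 301, 300, 301, 252]
t=25: [73, 74, 143, 142, 143, 74]
t=26: [240, 239, 273, 272, 273, 239]
t=27: [27, 27, 72, 72, 72, 27]
t=28: [117, 117, 180, 180, 180, 117]
t=29: [305, 305, 225, 225, 225, 305]
t=30: [155, 155, 85, 85, 85, 155]
t=31: [255, 255, 255, 255, 255, 255]
t=32: [45, 45, 45, 45, 45, 45]
t=33: [135, 135, 135, 135, 135, 135]
t=34: [315, 315, 315, 315, 315, 315]
t=35: [225, 225, 225, 225, 225, 225]
t=36: [45, 45, 45, 45, 45, 45]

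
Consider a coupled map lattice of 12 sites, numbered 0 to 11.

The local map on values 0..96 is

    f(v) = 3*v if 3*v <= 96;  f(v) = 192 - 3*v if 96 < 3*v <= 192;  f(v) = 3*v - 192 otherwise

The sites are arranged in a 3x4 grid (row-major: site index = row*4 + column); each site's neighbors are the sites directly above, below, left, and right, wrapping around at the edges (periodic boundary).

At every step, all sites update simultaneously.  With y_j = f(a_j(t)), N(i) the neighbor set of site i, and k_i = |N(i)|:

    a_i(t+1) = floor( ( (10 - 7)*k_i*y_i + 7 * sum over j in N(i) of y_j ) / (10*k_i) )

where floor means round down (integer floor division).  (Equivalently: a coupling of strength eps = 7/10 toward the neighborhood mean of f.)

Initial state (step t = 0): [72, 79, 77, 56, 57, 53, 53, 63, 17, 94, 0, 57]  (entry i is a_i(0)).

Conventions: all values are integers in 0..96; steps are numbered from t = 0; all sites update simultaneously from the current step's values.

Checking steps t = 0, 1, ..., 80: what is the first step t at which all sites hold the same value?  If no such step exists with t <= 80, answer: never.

Simulating step by step:
t=0: [72, 79, 77, 56, 57, 53, 53, 63, 17, 94, 0, 57]  (not all equal)
t=1: [31, 46, 29, 22, 25, 42, 23, 18, 42, 49, 32, 19]  (not all equal)
t=2: [73, 67, 75, 70, 71, 62, 73, 62, 67, 62, 73, 66]  (not all equal)
t=3: [18, 15, 24, 18, 14, 12, 20, 14, 13, 10, 20, 12]  (not all equal)
t=4: [47, 47, 59, 51, 42, 41, 54, 46, 40, 40, 52, 44]  (not all equal)
t=5: [55, 51, 31, 43, 62, 59, 39, 50, 65, 61, 41, 53]  (not all equal)
t=6: [27, 36, 70, 53, 17, 27, 60, 43, 14, 24, 57, 40]  (not all equal)
t=7: [61, 69, 31, 50, 62, 62, 35, 48, 60, 61, 36, 49]  (not all equal)
t=8: [15, 24, 67, 46, 14, 22, 66, 45, 15, 23, 66, 46]  (not all equal)
t=9: [50, 54, 26, 45, 49, 52, 25, 44, 50, 53, 25, 44]  (not all equal)
t=10: [43, 42, 64, 59, 45, 42, 66, 59, 44, 41, 65, 58]  (not all equal)
t=11: [53, 54, 15, 21, 52, 54, 16, 21, 54, 54, 17, 21]  (not all equal)
t=12: [37, 33, 47, 54, 38, 34, 47, 55, 37, 33, 47, 55]  (not all equal)
t=13: [73, 83, 54, 41, 72, 82, 53, 40, 73, 83, 54, 41]  (not all equal)
t=14: [39, 46, 42, 55, 38, 46, 42, 55, 39, 46, 42, 55]  (not all equal)
t=15: [63, 59, 57, 42, 63, 60, 57, 42, 63, 59, 57, 42]  (not all equal)
t=16: [16, 13, 27, 47, 15, 13, 27, 47, 16, 13, 27, 47]  (not all equal)
t=17: [46, 47, 68, 55, 46, 47, 68, 55, 46, 47, 68, 55]  (not all equal)
t=18: [48, 44, 21, 29, 48, 44, 21, 29, 48, 44, 21, 29]  (not all equal)
t=19: [56, 58, 66, 75, 56, 58, 66, 75, 56, 58, 66, 75]  (not all equal)
t=20: [24, 16, 12, 26, 24, 16, 12, 26, 24, 16, 12, 26]  (not all equal)
t=21: [68, 50, 45, 69, 68, 50, 45, 69, 68, 50, 45, 69]  (not all equal)
t=22: [17, 39, 47, 21, 17, 39, 47, 21, 17, 39, 47, 21]  (not all equal)
t=23: [57, 66, 57, 58, 57, 66, 57, 58, 57, 66, 57, 58]  (not all equal)
t=24: [17, 11, 17, 19, 17, 11, 17, 19, 17, 11, 17, 19]  (not all equal)
t=25: [48, 39, 48, 54, 48, 39, 48, 54, 48, 39, 48, 54]  (not all equal)
t=26: [49, 65, 49, 36, 49, 65, 49, 36, 49, 65, 49, 36]  (not all equal)
t=27: [44, 17, 44, 70, 44, 17, 44, 70, 44, 17, 44, 70]  (not all equal)
t=28: [51, 54, 51, 32, 51, 54, 51, 32, 51, 54, 51, 32]  (not all equal)
t=29: [47, 33, 47, 76, 47, 33, 47, 76, 47, 33, 47, 76]  (not all equal)
t=30: [55, 78, 55, 41, 55, 78, 55, 41, 55, 78, 55, 41]  (not all equal)
t=31: [36, 36, 36, 54, 36, 36, 36, 54, 36, 36, 36, 54]  (not all equal)
t=32: [74, 84, 74, 48, 74, 84, 74, 48, 74, 84, 74, 48]  (not all equal)
t=33: [38, 49, 38, 41, 38, 49, 38, 41, 38, 49, 38, 41]  (not all equal)
t=34: [70, 56, 70, 72, 70, 56, 70, 72, 70, 56, 70, 72]  (not all equal)
t=35: [20, 21, 20, 21, 20, 21, 20, 21, 20, 21, 20, 21]  (not all equal)
t=36: [61, 61, 61, 61, 61, 61, 61, 61, 61, 61, 61, 61]  (all equal)

Answer: 36
Key observation: Synchronization is absorbing here: once all sites are equal they stay equal, and step 36 is the first all-equal step.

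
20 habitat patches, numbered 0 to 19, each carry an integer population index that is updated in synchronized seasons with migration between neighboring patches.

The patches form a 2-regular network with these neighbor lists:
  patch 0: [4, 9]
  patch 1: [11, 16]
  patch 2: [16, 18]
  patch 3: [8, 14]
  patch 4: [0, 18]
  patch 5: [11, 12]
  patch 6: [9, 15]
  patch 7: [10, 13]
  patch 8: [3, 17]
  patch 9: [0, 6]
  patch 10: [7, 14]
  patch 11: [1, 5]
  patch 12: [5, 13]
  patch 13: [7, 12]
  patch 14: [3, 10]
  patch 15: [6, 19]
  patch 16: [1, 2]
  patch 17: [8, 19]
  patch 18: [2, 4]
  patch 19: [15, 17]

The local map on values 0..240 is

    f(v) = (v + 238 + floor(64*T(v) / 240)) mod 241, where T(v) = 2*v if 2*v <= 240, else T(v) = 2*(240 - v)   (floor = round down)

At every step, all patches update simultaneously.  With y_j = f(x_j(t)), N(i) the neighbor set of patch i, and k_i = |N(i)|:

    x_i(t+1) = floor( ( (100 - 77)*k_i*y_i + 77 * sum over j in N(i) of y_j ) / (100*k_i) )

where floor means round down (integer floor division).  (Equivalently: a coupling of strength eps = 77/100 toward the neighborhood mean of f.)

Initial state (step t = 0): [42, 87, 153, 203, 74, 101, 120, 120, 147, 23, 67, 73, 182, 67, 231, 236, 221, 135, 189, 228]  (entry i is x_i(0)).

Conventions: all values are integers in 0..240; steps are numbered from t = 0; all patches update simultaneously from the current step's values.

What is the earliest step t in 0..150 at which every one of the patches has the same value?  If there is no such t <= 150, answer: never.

Answer: 8
Key observation: Synchronization is absorbing here: once all patches are equal they stay equal, and step 8 is the first all-equal step.

Derivation:
t=0: [42, 87, 153, 203, 74, 101, 120, 120, 147, 23, 67, 73, 182, 67, 231, 236, 221, 135, 189, 228]  (not all equal)
t=1: [68, 159, 214, 213, 130, 156, 144, 117, 201, 100, 181, 133, 144, 172, 175, 212, 177, 206, 166, 215]  (not all equal)
t=2: [152, 197, 208, 214, 159, 191, 187, 199, 221, 147, 195, 195, 198, 188, 214, 211, 210, 221, 203, 222]  (not all equal)
t=3: [195, 218, 221, 225, 205, 215, 208, 214, 226, 201, 219, 215, 213, 215, 220, 220, 219, 228, 212, 226]  (not all equal)
t=4: [218, 226, 225, 228, 219, 224, 222, 225, 230, 218, 225, 225, 224, 224, 228, 226, 227, 230, 223, 229]  (not all equal)
t=5: [226, 230, 229, 231, 227, 229, 228, 229, 231, 226, 230, 229, 229, 229, 230, 229, 230, 231, 228, 231]  (not all equal)
t=6: [230, 231, 231, 232, 230, 231, 230, 231, 232, 230, 231, 231, 231, 231, 232, 231, 231, 232, 230, 231]  (not all equal)
t=7: [232, 232, 232, 233, 232, 232, 232, 232, 233, 232, 232, 232, 232, 232, 232, 232, 232, 232, 232, 232]  (not all equal)
t=8: [233, 233, 233, 233, 233, 233, 233, 233, 233, 233, 233, 233, 233, 233, 233, 233, 233, 233, 233, 233]  (all equal)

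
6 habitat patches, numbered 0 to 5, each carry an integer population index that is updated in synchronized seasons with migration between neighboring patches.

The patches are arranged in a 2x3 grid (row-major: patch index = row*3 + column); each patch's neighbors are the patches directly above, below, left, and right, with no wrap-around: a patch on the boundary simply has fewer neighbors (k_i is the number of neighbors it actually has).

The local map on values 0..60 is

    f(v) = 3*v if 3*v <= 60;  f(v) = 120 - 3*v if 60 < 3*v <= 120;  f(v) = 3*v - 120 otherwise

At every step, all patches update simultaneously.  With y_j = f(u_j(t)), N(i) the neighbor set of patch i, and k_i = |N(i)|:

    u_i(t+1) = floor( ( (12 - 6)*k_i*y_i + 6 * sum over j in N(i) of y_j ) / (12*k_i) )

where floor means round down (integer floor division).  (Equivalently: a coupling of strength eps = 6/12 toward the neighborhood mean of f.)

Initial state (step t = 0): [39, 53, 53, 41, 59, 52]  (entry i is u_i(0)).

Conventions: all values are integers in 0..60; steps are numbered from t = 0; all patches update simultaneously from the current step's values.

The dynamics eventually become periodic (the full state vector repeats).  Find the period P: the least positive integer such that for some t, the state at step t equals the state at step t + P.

Answer: 8
Key observation: The state at step 44, [32, 41, 32, 32, 41, 32], reappears at step 52 — and no state repeats earlier — so the cycle the system enters has period 8.

Derivation:
t=0: [39, 53, 53, 41, 59, 52]
t=1: [12, 36, 38, 16, 41, 42]
t=2: [33, 13, 7, 33, 12, 5]
t=3: [25, 32, 24, 24, 30, 21]
t=4: [40, 32, 44, 42, 36, 48]
t=5: [7, 16, 18, 6, 15, 18]
t=6: [27, 44, 52, 25, 42, 51]
t=7: [33, 19, 29, 33, 18, 27]
t=8: [30, 46, 40, 29, 46, 41]
t=9: [27, 17, 5, 28, 18, 6]
t=10: [41, 43, 24, 41, 44, 26]
t=11: [4, 15, 36, 5, 15, 36]
t=12: [21, 34, 20, 21, 34, 20]
t=13: [47, 31, 49, 47, 31, 49]
t=14: [22, 26, 27, 22, 26, 27]
t=15: [51, 43, 39, 51, 43, 39]
t=16: [27, 12, 4, 27, 12, 4]
t=17: [38, 32, 18, 38, 32, 18]
t=18: [10, 26, 46, 10, 26, 46]
t=19: [33, 36, 24, 33, 36, 24]
t=20: [18, 19, 39, 18, 19, 39]
t=21: [54, 47, 16, 54, 47, 16]
t=22: [36, 29, 41, 36, 29, 41]
t=23: [17, 24, 10, 17, 24, 10]
t=24: [50, 45, 34, 50, 45, 34]
t=25: [26, 18, 17, 26, 18, 17]
t=26: [45, 51, 51, 45, 51, 51]
t=27: [19, 30, 33, 19, 30, 33]
t=28: [50, 33, 23, 50, 33, 23]
t=29: [27, 27, 43, 27, 27, 43]
t=30: [39, 34, 16, 39, 34, 16]
t=31: [6, 20, 40, 6, 20, 40]
t=32: [28, 43, 15, 28, 43, 15]
t=33: [29, 19, 36, 29, 19, 36]
t=34: [39, 45, 23, 39, 45, 23]
t=35: [6, 19, 42, 6, 19, 42]
t=36: [27, 42, 18, 27, 42, 18]
t=37: [30, 19, 42, 30, 19, 42]
t=38: [36, 44, 18, 36, 44, 18]
t=39: [12, 19, 43, 12, 19, 43]
t=40: [41, 45, 21, 41, 45, 21]
t=41: [6, 20, 46, 6, 20, 46]
t=42: [28, 46, 28, 28, 46, 28]
t=43: [31, 24, 31, 31, 24, 31]
t=44: [32, 41, 32, 32, 41, 32]
t=45: [18, 10, 18, 18, 10, 18]
t=46: [48, 38, 48, 48, 38, 48]
t=47: [19, 12, 19, 19, 12, 19]
t=48: [51, 43, 51, 51, 43, 51]
t=49: [27, 17, 27, 27, 17, 27]
t=50: [42, 47, 42, 42, 47, 42]
t=51: [9, 16, 9, 9, 16, 9]
t=52: [32, 41, 32, 32, 41, 32]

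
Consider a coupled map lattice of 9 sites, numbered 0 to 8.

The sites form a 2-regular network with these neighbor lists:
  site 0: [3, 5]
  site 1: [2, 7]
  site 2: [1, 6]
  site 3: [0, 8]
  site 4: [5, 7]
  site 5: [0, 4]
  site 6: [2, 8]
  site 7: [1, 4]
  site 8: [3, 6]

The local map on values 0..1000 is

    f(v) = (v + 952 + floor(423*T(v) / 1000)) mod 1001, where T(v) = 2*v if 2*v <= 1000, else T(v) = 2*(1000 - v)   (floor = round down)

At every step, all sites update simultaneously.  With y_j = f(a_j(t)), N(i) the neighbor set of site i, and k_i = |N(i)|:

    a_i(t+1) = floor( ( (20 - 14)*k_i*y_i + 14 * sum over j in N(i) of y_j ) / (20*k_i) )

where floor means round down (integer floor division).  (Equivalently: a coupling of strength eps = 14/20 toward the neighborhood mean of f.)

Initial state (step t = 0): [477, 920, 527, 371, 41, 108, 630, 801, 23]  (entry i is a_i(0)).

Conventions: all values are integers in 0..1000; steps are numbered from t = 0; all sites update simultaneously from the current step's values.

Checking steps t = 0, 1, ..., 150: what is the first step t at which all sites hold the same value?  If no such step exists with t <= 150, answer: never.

Simulating step by step:
t=0: [477, 920, 527, 371, 41, 108, 630, 801, 23]  (not all equal)
t=1: [524, 910, 904, 829, 382, 344, 923, 613, 833]  (not all equal)
t=2: [791, 920, 937, 907, 713, 712, 933, 824, 929]  (not all equal)
t=3: [920, 933, 939, 931, 911, 910, 940, 922, 938]  (not all equal)
t=4: [938, 939, 940, 939, 937, 937, 941, 938, 940]  (not all equal)
t=5: [941, 941, 941, 941, 941, 941, 941, 941, 941]  (all equal)

Answer: 5
Key observation: Synchronization is absorbing here: once all sites are equal they stay equal, and step 5 is the first all-equal step.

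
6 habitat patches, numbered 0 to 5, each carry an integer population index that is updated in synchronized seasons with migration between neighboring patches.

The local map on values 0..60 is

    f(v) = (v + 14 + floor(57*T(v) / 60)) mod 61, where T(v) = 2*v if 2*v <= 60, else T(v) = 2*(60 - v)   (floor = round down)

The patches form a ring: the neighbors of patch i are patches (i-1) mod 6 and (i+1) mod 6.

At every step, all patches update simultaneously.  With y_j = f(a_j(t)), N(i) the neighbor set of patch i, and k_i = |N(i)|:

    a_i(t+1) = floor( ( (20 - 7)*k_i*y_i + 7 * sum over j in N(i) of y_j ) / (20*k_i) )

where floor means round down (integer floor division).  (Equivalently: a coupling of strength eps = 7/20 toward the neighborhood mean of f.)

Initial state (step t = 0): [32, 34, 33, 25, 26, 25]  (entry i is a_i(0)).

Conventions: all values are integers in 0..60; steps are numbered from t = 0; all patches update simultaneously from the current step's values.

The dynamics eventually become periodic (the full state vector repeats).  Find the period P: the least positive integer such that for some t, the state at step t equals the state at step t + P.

Simulating step by step:
t=0: [32, 34, 33, 25, 26, 25]
t=1: [35, 36, 34, 27, 26, 27]
t=2: [34, 34, 34, 31, 29, 31]
t=3: [36, 36, 36, 38, 37, 38]
t=4: [33, 34, 33, 32, 32, 32]
t=5: [37, 36, 37, 37, 38, 37]
t=6: [33, 33, 33, 32, 32, 32]
t=7: [37, 37, 37, 37, 38, 37]
t=8: [33, 33, 33, 32, 32, 32]

Answer: 2
Key observation: The state at step 6, [33, 33, 33, 32, 32, 32], reappears at step 8 — and no state repeats earlier — so the cycle the system enters has period 2.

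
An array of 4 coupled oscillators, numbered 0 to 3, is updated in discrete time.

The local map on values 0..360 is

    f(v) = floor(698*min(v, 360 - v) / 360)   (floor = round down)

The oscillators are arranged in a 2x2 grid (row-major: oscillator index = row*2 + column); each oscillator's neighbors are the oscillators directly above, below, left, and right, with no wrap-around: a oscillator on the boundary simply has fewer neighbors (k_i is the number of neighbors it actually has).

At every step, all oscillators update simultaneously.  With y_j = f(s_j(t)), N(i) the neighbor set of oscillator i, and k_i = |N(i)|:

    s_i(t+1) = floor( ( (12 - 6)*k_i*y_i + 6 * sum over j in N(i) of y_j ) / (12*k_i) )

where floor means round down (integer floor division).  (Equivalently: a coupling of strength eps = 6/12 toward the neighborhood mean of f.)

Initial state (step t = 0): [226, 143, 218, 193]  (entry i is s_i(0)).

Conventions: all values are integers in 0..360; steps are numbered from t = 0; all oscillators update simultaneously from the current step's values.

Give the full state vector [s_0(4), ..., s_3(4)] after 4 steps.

Answer: [127, 142, 141, 156]

Derivation:
t=0: [226, 143, 218, 193]
t=1: [267, 284, 283, 299]
t=2: [164, 148, 149, 133]
t=3: [302, 286, 287, 272]
t=4: [127, 142, 141, 156]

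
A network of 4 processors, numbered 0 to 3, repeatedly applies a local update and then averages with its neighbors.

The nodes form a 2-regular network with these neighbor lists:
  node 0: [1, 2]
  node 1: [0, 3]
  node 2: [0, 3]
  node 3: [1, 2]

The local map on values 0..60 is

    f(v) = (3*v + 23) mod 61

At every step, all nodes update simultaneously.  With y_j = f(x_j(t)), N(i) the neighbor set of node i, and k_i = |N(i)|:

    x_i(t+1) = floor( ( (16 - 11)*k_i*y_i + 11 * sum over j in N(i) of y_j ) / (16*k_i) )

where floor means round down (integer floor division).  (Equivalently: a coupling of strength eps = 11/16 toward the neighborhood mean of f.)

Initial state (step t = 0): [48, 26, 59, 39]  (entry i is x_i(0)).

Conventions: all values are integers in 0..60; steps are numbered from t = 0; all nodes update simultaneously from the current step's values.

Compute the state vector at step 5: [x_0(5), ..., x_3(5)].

Simulating step by step:
t=0: [48, 26, 59, 39]
t=1: [33, 34, 26, 25]
t=2: [14, 13, 25, 26]
t=3: [14, 15, 26, 25]
t=4: [17, 16, 26, 27]
t=5: [21, 22, 31, 30]

Answer: [21, 22, 31, 30]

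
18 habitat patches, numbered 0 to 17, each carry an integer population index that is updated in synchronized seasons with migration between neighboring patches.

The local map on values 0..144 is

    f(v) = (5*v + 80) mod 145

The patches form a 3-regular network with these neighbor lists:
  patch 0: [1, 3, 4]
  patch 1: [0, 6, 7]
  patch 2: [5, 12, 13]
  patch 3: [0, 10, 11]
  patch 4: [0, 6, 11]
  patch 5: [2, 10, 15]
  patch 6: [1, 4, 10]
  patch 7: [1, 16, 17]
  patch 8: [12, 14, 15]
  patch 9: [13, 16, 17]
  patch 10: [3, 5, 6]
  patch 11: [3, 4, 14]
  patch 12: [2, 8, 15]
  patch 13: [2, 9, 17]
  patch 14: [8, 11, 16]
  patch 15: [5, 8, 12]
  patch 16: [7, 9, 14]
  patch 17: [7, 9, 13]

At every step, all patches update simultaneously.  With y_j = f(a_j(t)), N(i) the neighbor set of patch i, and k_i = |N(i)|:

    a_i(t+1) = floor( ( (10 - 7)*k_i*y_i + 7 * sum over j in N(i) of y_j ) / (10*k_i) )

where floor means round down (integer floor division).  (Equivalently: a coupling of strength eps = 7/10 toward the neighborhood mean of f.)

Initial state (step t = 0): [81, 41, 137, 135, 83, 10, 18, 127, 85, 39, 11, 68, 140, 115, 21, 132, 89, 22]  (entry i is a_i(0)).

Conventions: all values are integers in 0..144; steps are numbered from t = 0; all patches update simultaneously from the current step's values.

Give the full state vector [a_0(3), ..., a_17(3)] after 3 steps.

Simulating step by step:
t=0: [81, 41, 137, 135, 83, 10, 18, 127, 85, 39, 11, 68, 140, 115, 21, 132, 89, 22]
t=1: [68, 91, 72, 82, 65, 83, 85, 104, 46, 88, 83, 69, 45, 72, 79, 64, 98, 92]
t=2: [102, 81, 20, 92, 112, 58, 85, 85, 44, 82, 61, 89, 36, 47, 79, 55, 74, 57]
t=3: [53, 50, 61, 77, 57, 69, 68, 53, 54, 43, 88, 74, 60, 46, 38, 67, 43, 57]

Answer: [53, 50, 61, 77, 57, 69, 68, 53, 54, 43, 88, 74, 60, 46, 38, 67, 43, 57]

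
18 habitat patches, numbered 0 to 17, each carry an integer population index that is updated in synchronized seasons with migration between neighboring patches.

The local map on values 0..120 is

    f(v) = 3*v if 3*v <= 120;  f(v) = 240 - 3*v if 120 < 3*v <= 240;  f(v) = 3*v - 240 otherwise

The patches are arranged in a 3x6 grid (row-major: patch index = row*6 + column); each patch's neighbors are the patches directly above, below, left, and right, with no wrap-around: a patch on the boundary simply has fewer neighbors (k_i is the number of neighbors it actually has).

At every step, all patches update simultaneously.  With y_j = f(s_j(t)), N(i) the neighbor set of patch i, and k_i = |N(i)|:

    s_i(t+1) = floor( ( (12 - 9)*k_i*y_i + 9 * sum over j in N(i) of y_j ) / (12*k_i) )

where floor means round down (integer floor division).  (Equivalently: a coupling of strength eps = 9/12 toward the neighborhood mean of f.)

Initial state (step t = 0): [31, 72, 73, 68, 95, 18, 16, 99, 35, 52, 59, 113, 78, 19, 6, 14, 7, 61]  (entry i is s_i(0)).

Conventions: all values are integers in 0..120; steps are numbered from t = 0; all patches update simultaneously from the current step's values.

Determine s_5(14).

Answer: s_5(14) = 27

Derivation:
t=0: [31, 72, 73, 68, 95, 18, 16, 99, 35, 52, 59, 113, 78, 19, 6, 14, 7, 61]
t=1: [50, 48, 46, 46, 49, 67, 51, 58, 60, 67, 62, 68, 40, 34, 55, 41, 45, 59]
t=2: [91, 88, 90, 84, 72, 58, 90, 81, 67, 72, 64, 48, 100, 90, 88, 84, 84, 68]
t=3: [28, 22, 26, 22, 37, 61, 31, 23, 24, 26, 41, 61, 37, 29, 26, 18, 27, 49]
t=4: [80, 74, 70, 83, 87, 77, 89, 76, 74, 77, 90, 81, 95, 86, 72, 72, 86, 75]
t=5: [16, 15, 18, 17, 17, 11, 21, 18, 18, 17, 17, 14, 28, 24, 21, 18, 21, 11]
t=6: [52, 50, 51, 51, 46, 43, 62, 57, 55, 52, 51, 39, 71, 68, 60, 57, 50, 47]
t=7: [75, 82, 84, 90, 96, 109, 58, 65, 75, 80, 95, 103, 40, 48, 60, 75, 86, 102]
t=8: [30, 19, 15, 22, 52, 65, 61, 45, 25, 19, 36, 66, 90, 80, 46, 23, 36, 49]
t=9: [65, 74, 60, 63, 75, 58, 70, 61, 76, 73, 81, 72, 28, 59, 61, 84, 94, 79]
t=10: [29, 45, 35, 36, 33, 31, 54, 37, 39, 19, 19, 24, 55, 65, 36, 33, 15, 25]
t=11: [90, 102, 108, 92, 89, 87, 87, 92, 100, 85, 65, 74, 64, 84, 92, 77, 69, 62]
t=12: [40, 54, 61, 40, 32, 22, 33, 38, 47, 31, 28, 34, 24, 33, 29, 23, 35, 32]
t=13: [96, 92, 88, 91, 91, 90, 101, 98, 90, 93, 95, 87, 92, 93, 88, 88, 88, 101]
t=14: [49, 40, 30, 32, 35, 27, 50, 45, 33, 34, 33, 39, 47, 38, 29, 27, 39, 32]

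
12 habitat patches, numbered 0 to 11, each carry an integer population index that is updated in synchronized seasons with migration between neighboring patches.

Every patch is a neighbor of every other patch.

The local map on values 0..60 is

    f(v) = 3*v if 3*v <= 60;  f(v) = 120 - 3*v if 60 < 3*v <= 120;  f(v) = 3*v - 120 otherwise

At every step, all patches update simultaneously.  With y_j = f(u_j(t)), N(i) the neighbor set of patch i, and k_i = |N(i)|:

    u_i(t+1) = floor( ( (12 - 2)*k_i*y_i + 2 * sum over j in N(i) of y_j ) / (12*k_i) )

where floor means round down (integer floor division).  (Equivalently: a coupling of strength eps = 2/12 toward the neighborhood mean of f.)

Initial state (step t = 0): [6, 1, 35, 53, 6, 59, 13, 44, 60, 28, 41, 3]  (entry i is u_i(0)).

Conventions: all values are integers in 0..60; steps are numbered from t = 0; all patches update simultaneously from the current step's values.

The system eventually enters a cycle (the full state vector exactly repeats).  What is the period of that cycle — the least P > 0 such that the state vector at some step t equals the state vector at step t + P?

Answer: 2
Key observation: The state at step 43, [48, 48, 48, 48, 48, 48, 48, 48, 48, 48, 48, 48], reappears at step 45 — and no state repeats earlier — so the cycle the system enters has period 2.

Derivation:
t=0: [6, 1, 35, 53, 6, 59, 13, 44, 60, 28, 41, 3]
t=1: [19, 7, 16, 36, 19, 51, 36, 14, 53, 34, 7, 12]
t=2: [52, 23, 45, 15, 52, 33, 15, 40, 37, 20, 23, 35]
t=3: [35, 47, 18, 42, 35, 23, 42, 5, 13, 54, 47, 18]
t=4: [17, 22, 49, 10, 17, 46, 10, 17, 37, 39, 22, 49]
t=5: [47, 50, 28, 30, 47, 20, 30, 47, 13, 8, 50, 28]
t=6: [22, 30, 35, 30, 22, 54, 30, 22, 37, 25, 30, 35]
t=7: [50, 30, 18, 30, 50, 40, 30, 50, 13, 43, 30, 18]
t=8: [30, 30, 49, 30, 30, 5, 30, 30, 37, 12, 30, 49]
t=9: [29, 29, 27, 29, 29, 17, 29, 29, 12, 34, 29, 27]
t=10: [33, 33, 38, 33, 33, 48, 33, 33, 35, 21, 33, 38]
t=11: [21, 21, 8, 21, 21, 23, 21, 21, 16, 50, 21, 8]
t=12: [55, 55, 28, 55, 55, 50, 55, 55, 48, 33, 55, 28]
t=13: [43, 43, 36, 43, 43, 31, 43, 43, 26, 24, 43, 36]
t=14: [10, 10, 12, 10, 10, 25, 10, 10, 37, 42, 10, 12]
t=15: [29, 29, 34, 29, 29, 42, 29, 29, 12, 10, 29, 34]
t=16: [32, 32, 19, 32, 32, 10, 32, 32, 34, 29, 32, 19]
t=17: [25, 25, 52, 25, 25, 30, 25, 25, 20, 32, 25, 52]
t=18: [44, 44, 37, 44, 44, 32, 44, 44, 56, 27, 44, 37]
t=19: [13, 13, 10, 13, 13, 22, 13, 13, 42, 35, 13, 10]
t=20: [38, 38, 30, 38, 38, 50, 38, 38, 11, 18, 38, 30]
t=21: [8, 8, 27, 8, 8, 27, 8, 8, 30, 47, 8, 27]
t=22: [24, 24, 37, 24, 24, 37, 24, 24, 29, 22, 24, 37]
t=23: [46, 46, 14, 46, 46, 14, 46, 46, 33, 51, 46, 14]
t=24: [19, 19, 39, 19, 19, 39, 19, 19, 21, 31, 19, 39]
t=25: [54, 54, 9, 54, 54, 9, 54, 54, 54, 29, 54, 9]
t=26: [41, 41, 28, 41, 41, 28, 41, 41, 41, 33, 41, 28]
t=27: [4, 4, 31, 4, 4, 31, 4, 4, 4, 19, 4, 31]
t=28: [13, 13, 25, 13, 13, 25, 13, 13, 13, 50, 13, 25]
t=29: [39, 39, 44, 39, 39, 44, 39, 39, 39, 31, 39, 44]
t=30: [3, 3, 11, 3, 3, 11, 3, 3, 3, 23, 3, 11]
t=31: [10, 10, 30, 10, 10, 30, 10, 10, 10, 45, 10, 30]
t=32: [29, 29, 29, 29, 29, 29, 29, 29, 29, 17, 29, 29]
t=33: [33, 33, 33, 33, 33, 33, 33, 33, 33, 48, 33, 33]
t=34: [21, 21, 21, 21, 21, 21, 21, 21, 21, 23, 21, 21]
t=35: [56, 56, 56, 56, 56, 56, 56, 56, 56, 52, 56, 56]
t=36: [47, 47, 47, 47, 47, 47, 47, 47, 47, 38, 47, 47]
t=37: [20, 20, 20, 20, 20, 20, 20, 20, 20, 8, 20, 20]
t=38: [59, 59, 59, 59, 59, 59, 59, 59, 59, 30, 59, 59]
t=39: [56, 56, 56, 56, 56, 56, 56, 56, 56, 34, 56, 56]
t=40: [47, 47, 47, 47, 47, 47, 47, 47, 47, 23, 47, 47]
t=41: [21, 21, 21, 21, 21, 21, 21, 21, 21, 46, 21, 21]
t=42: [56, 56, 56, 56, 56, 56, 56, 56, 56, 24, 56, 56]
t=43: [48, 48, 48, 48, 48, 48, 48, 48, 48, 48, 48, 48]
t=44: [24, 24, 24, 24, 24, 24, 24, 24, 24, 24, 24, 24]
t=45: [48, 48, 48, 48, 48, 48, 48, 48, 48, 48, 48, 48]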